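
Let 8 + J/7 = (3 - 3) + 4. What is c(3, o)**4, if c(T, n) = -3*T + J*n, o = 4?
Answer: 214358881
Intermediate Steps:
J = -28 (J = -56 + 7*((3 - 3) + 4) = -56 + 7*(0 + 4) = -56 + 7*4 = -56 + 28 = -28)
c(T, n) = -28*n - 3*T (c(T, n) = -3*T - 28*n = -28*n - 3*T)
c(3, o)**4 = (-28*4 - 3*3)**4 = (-112 - 9)**4 = (-121)**4 = 214358881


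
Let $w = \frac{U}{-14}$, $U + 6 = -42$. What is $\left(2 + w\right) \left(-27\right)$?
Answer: $- \frac{1026}{7} \approx -146.57$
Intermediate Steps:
$U = -48$ ($U = -6 - 42 = -48$)
$w = \frac{24}{7}$ ($w = - \frac{48}{-14} = \left(-48\right) \left(- \frac{1}{14}\right) = \frac{24}{7} \approx 3.4286$)
$\left(2 + w\right) \left(-27\right) = \left(2 + \frac{24}{7}\right) \left(-27\right) = \frac{38}{7} \left(-27\right) = - \frac{1026}{7}$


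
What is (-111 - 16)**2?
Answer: 16129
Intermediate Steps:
(-111 - 16)**2 = (-127)**2 = 16129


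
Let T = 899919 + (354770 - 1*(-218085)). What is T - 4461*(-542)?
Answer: 3890636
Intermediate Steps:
T = 1472774 (T = 899919 + (354770 + 218085) = 899919 + 572855 = 1472774)
T - 4461*(-542) = 1472774 - 4461*(-542) = 1472774 + 2417862 = 3890636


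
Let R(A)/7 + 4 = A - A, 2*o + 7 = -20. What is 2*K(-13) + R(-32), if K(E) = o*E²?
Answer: -4591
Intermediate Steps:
o = -27/2 (o = -7/2 + (½)*(-20) = -7/2 - 10 = -27/2 ≈ -13.500)
K(E) = -27*E²/2
R(A) = -28 (R(A) = -28 + 7*(A - A) = -28 + 7*0 = -28 + 0 = -28)
2*K(-13) + R(-32) = 2*(-27/2*(-13)²) - 28 = 2*(-27/2*169) - 28 = 2*(-4563/2) - 28 = -4563 - 28 = -4591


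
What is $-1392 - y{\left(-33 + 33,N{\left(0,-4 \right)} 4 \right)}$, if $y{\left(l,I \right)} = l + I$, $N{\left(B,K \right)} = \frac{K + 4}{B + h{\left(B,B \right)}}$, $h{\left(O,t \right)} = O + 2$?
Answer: $-1392$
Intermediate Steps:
$h{\left(O,t \right)} = 2 + O$
$N{\left(B,K \right)} = \frac{4 + K}{2 + 2 B}$ ($N{\left(B,K \right)} = \frac{K + 4}{B + \left(2 + B\right)} = \frac{4 + K}{2 + 2 B}$)
$y{\left(l,I \right)} = I + l$
$-1392 - y{\left(-33 + 33,N{\left(0,-4 \right)} 4 \right)} = -1392 - \left(\frac{4 - 4}{2 \left(1 + 0\right)} 4 + \left(-33 + 33\right)\right) = -1392 - \left(\frac{1}{2} \cdot 1^{-1} \cdot 0 \cdot 4 + 0\right) = -1392 - \left(\frac{1}{2} \cdot 1 \cdot 0 \cdot 4 + 0\right) = -1392 - \left(0 \cdot 4 + 0\right) = -1392 - \left(0 + 0\right) = -1392 - 0 = -1392 + 0 = -1392$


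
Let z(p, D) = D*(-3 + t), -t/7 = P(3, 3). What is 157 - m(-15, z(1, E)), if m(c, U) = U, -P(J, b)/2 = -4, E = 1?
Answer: 216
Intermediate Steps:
P(J, b) = 8 (P(J, b) = -2*(-4) = 8)
t = -56 (t = -7*8 = -56)
z(p, D) = -59*D (z(p, D) = D*(-3 - 56) = D*(-59) = -59*D)
157 - m(-15, z(1, E)) = 157 - (-59) = 157 - 1*(-59) = 157 + 59 = 216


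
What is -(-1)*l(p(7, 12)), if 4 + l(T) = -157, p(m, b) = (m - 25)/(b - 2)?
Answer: -161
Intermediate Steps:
p(m, b) = (-25 + m)/(-2 + b)
l(T) = -161 (l(T) = -4 - 157 = -161)
-(-1)*l(p(7, 12)) = -(-1)*(-161) = -1*161 = -161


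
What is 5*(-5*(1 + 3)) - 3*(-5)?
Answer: -85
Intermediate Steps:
5*(-5*(1 + 3)) - 3*(-5) = 5*(-5*4) + 15 = 5*(-20) + 15 = -100 + 15 = -85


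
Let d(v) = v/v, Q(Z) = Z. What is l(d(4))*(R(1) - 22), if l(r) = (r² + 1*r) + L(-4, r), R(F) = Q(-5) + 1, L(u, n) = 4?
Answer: -156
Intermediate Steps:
d(v) = 1
R(F) = -4 (R(F) = -5 + 1 = -4)
l(r) = 4 + r + r² (l(r) = (r² + 1*r) + 4 = (r² + r) + 4 = (r + r²) + 4 = 4 + r + r²)
l(d(4))*(R(1) - 22) = (4 + 1 + 1²)*(-4 - 22) = (4 + 1 + 1)*(-26) = 6*(-26) = -156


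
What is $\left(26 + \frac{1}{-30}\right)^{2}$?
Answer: $\frac{606841}{900} \approx 674.27$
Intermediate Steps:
$\left(26 + \frac{1}{-30}\right)^{2} = \left(26 - \frac{1}{30}\right)^{2} = \left(\frac{779}{30}\right)^{2} = \frac{606841}{900}$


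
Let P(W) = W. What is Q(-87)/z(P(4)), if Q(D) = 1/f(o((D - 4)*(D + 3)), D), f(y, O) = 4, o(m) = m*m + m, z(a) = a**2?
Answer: 1/64 ≈ 0.015625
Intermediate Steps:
o(m) = m + m**2 (o(m) = m**2 + m = m + m**2)
Q(D) = 1/4
Q(-87)/z(P(4)) = 1/(4*(4**2)) = (1/4)/16 = (1/4)*(1/16) = 1/64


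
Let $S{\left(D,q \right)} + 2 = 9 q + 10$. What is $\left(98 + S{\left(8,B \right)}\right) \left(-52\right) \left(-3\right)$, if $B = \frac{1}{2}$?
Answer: $17238$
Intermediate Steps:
$B = \frac{1}{2} \approx 0.5$
$S{\left(D,q \right)} = 8 + 9 q$ ($S{\left(D,q \right)} = -2 + \left(9 q + 10\right) = -2 + \left(10 + 9 q\right) = 8 + 9 q$)
$\left(98 + S{\left(8,B \right)}\right) \left(-52\right) \left(-3\right) = \left(98 + \left(8 + 9 \cdot \frac{1}{2}\right)\right) \left(-52\right) \left(-3\right) = \left(98 + \left(8 + \frac{9}{2}\right)\right) \left(-52\right) \left(-3\right) = \left(98 + \frac{25}{2}\right) \left(-52\right) \left(-3\right) = \frac{221}{2} \left(-52\right) \left(-3\right) = \left(-5746\right) \left(-3\right) = 17238$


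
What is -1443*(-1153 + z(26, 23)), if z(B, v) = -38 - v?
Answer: 1751802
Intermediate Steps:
-1443*(-1153 + z(26, 23)) = -1443*(-1153 + (-38 - 1*23)) = -1443*(-1153 + (-38 - 23)) = -1443*(-1153 - 61) = -1443*(-1214) = 1751802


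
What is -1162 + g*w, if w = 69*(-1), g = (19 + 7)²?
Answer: -47806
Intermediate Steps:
g = 676 (g = 26² = 676)
w = -69
-1162 + g*w = -1162 + 676*(-69) = -1162 - 46644 = -47806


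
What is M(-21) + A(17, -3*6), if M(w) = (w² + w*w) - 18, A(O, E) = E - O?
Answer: 829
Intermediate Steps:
M(w) = -18 + 2*w² (M(w) = (w² + w²) - 18 = 2*w² - 18 = -18 + 2*w²)
M(-21) + A(17, -3*6) = (-18 + 2*(-21)²) + (-3*6 - 1*17) = (-18 + 2*441) + (-18 - 17) = (-18 + 882) - 35 = 864 - 35 = 829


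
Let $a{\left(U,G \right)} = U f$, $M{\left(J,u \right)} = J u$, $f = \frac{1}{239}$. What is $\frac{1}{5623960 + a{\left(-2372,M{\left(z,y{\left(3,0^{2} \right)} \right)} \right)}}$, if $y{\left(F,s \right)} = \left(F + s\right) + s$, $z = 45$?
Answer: $\frac{239}{1344124068} \approx 1.7781 \cdot 10^{-7}$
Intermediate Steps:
$f = \frac{1}{239} \approx 0.0041841$
$y{\left(F,s \right)} = F + 2 s$
$a{\left(U,G \right)} = \frac{U}{239}$ ($a{\left(U,G \right)} = U \frac{1}{239} = \frac{U}{239}$)
$\frac{1}{5623960 + a{\left(-2372,M{\left(z,y{\left(3,0^{2} \right)} \right)} \right)}} = \frac{1}{5623960 + \frac{1}{239} \left(-2372\right)} = \frac{1}{5623960 - \frac{2372}{239}} = \frac{1}{\frac{1344124068}{239}} = \frac{239}{1344124068}$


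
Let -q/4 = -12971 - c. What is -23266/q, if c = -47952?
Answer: 11633/69962 ≈ 0.16628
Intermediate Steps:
q = -139924 (q = -4*(-12971 - 1*(-47952)) = -4*(-12971 + 47952) = -4*34981 = -139924)
-23266/q = -23266/(-139924) = -23266*(-1/139924) = 11633/69962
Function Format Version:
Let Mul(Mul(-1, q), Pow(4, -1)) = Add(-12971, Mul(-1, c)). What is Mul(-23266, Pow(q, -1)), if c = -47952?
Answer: Rational(11633, 69962) ≈ 0.16628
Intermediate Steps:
q = -139924 (q = Mul(-4, Add(-12971, Mul(-1, -47952))) = Mul(-4, Add(-12971, 47952)) = Mul(-4, 34981) = -139924)
Mul(-23266, Pow(q, -1)) = Mul(-23266, Pow(-139924, -1)) = Mul(-23266, Rational(-1, 139924)) = Rational(11633, 69962)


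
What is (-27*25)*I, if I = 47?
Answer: -31725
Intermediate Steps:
(-27*25)*I = -27*25*47 = -675*47 = -31725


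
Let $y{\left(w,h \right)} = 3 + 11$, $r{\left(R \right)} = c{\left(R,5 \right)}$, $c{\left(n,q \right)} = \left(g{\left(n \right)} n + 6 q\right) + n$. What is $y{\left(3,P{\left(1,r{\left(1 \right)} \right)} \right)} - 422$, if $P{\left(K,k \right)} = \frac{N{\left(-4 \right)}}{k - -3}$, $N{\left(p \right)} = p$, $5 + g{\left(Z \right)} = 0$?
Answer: $-408$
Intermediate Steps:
$g{\left(Z \right)} = -5$ ($g{\left(Z \right)} = -5 + 0 = -5$)
$c{\left(n,q \right)} = - 4 n + 6 q$ ($c{\left(n,q \right)} = \left(- 5 n + 6 q\right) + n = - 4 n + 6 q$)
$r{\left(R \right)} = 30 - 4 R$ ($r{\left(R \right)} = - 4 R + 6 \cdot 5 = - 4 R + 30 = 30 - 4 R$)
$P{\left(K,k \right)} = - \frac{4}{3 + k}$ ($P{\left(K,k \right)} = - \frac{4}{k - -3} = - \frac{4}{k + 3} = - \frac{4}{3 + k}$)
$y{\left(w,h \right)} = 14$
$y{\left(3,P{\left(1,r{\left(1 \right)} \right)} \right)} - 422 = 14 - 422 = -408$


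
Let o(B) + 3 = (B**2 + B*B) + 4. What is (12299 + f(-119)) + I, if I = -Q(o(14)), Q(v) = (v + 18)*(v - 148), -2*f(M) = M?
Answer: -176673/2 ≈ -88337.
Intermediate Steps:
f(M) = -M/2
o(B) = 1 + 2*B**2 (o(B) = -3 + ((B**2 + B*B) + 4) = -3 + ((B**2 + B**2) + 4) = -3 + (2*B**2 + 4) = -3 + (4 + 2*B**2) = 1 + 2*B**2)
Q(v) = (-148 + v)*(18 + v) (Q(v) = (18 + v)*(-148 + v) = (-148 + v)*(18 + v))
I = -100695 (I = -(-2664 + (1 + 2*14**2)**2 - 130*(1 + 2*14**2)) = -(-2664 + (1 + 2*196)**2 - 130*(1 + 2*196)) = -(-2664 + (1 + 392)**2 - 130*(1 + 392)) = -(-2664 + 393**2 - 130*393) = -(-2664 + 154449 - 51090) = -1*100695 = -100695)
(12299 + f(-119)) + I = (12299 - 1/2*(-119)) - 100695 = (12299 + 119/2) - 100695 = 24717/2 - 100695 = -176673/2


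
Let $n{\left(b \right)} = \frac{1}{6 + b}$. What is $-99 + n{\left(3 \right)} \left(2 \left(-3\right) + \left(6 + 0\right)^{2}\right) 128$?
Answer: $\frac{983}{3} \approx 327.67$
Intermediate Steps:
$-99 + n{\left(3 \right)} \left(2 \left(-3\right) + \left(6 + 0\right)^{2}\right) 128 = -99 + \frac{2 \left(-3\right) + \left(6 + 0\right)^{2}}{6 + 3} \cdot 128 = -99 + \frac{-6 + 6^{2}}{9} \cdot 128 = -99 + \frac{-6 + 36}{9} \cdot 128 = -99 + \frac{1}{9} \cdot 30 \cdot 128 = -99 + \frac{10}{3} \cdot 128 = -99 + \frac{1280}{3} = \frac{983}{3}$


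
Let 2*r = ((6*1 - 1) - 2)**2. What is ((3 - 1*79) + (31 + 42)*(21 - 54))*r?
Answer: -22365/2 ≈ -11183.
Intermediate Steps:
r = 9/2 (r = ((6*1 - 1) - 2)**2/2 = ((6 - 1) - 2)**2/2 = (5 - 2)**2/2 = (1/2)*3**2 = (1/2)*9 = 9/2 ≈ 4.5000)
((3 - 1*79) + (31 + 42)*(21 - 54))*r = ((3 - 1*79) + (31 + 42)*(21 - 54))*(9/2) = ((3 - 79) + 73*(-33))*(9/2) = (-76 - 2409)*(9/2) = -2485*9/2 = -22365/2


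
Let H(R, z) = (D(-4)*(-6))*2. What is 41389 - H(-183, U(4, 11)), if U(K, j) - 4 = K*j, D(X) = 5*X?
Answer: 41149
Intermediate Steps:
U(K, j) = 4 + K*j
H(R, z) = 240 (H(R, z) = ((5*(-4))*(-6))*2 = -20*(-6)*2 = 120*2 = 240)
41389 - H(-183, U(4, 11)) = 41389 - 1*240 = 41389 - 240 = 41149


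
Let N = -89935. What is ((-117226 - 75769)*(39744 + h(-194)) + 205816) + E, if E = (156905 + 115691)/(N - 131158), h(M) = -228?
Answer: -1686096032924768/221093 ≈ -7.6262e+9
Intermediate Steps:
E = -272596/221093 (E = (156905 + 115691)/(-89935 - 131158) = 272596/(-221093) = 272596*(-1/221093) = -272596/221093 ≈ -1.2329)
((-117226 - 75769)*(39744 + h(-194)) + 205816) + E = ((-117226 - 75769)*(39744 - 228) + 205816) - 272596/221093 = (-192995*39516 + 205816) - 272596/221093 = (-7626390420 + 205816) - 272596/221093 = -7626184604 - 272596/221093 = -1686096032924768/221093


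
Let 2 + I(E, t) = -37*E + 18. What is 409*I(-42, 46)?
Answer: 642130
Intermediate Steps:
I(E, t) = 16 - 37*E (I(E, t) = -2 + (-37*E + 18) = -2 + (18 - 37*E) = 16 - 37*E)
409*I(-42, 46) = 409*(16 - 37*(-42)) = 409*(16 + 1554) = 409*1570 = 642130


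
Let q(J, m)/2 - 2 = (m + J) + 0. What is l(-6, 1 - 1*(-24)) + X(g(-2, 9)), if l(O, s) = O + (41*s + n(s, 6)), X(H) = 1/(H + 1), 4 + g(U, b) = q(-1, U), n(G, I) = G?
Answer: 5219/5 ≈ 1043.8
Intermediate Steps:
q(J, m) = 4 + 2*J + 2*m (q(J, m) = 4 + 2*((m + J) + 0) = 4 + 2*((J + m) + 0) = 4 + 2*(J + m) = 4 + (2*J + 2*m) = 4 + 2*J + 2*m)
g(U, b) = -2 + 2*U (g(U, b) = -4 + (4 + 2*(-1) + 2*U) = -4 + (4 - 2 + 2*U) = -4 + (2 + 2*U) = -2 + 2*U)
X(H) = 1/(1 + H)
l(O, s) = O + 42*s (l(O, s) = O + (41*s + s) = O + 42*s)
l(-6, 1 - 1*(-24)) + X(g(-2, 9)) = (-6 + 42*(1 - 1*(-24))) + 1/(1 + (-2 + 2*(-2))) = (-6 + 42*(1 + 24)) + 1/(1 + (-2 - 4)) = (-6 + 42*25) + 1/(1 - 6) = (-6 + 1050) + 1/(-5) = 1044 - 1/5 = 5219/5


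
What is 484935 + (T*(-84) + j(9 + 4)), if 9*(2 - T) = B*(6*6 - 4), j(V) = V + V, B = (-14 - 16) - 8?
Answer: 1420331/3 ≈ 4.7344e+5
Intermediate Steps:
B = -38 (B = -30 - 8 = -38)
j(V) = 2*V
T = 1234/9 (T = 2 - (-38)*(6*6 - 4)/9 = 2 - (-38)*(36 - 4)/9 = 2 - (-38)*32/9 = 2 - ⅑*(-1216) = 2 + 1216/9 = 1234/9 ≈ 137.11)
484935 + (T*(-84) + j(9 + 4)) = 484935 + ((1234/9)*(-84) + 2*(9 + 4)) = 484935 + (-34552/3 + 2*13) = 484935 + (-34552/3 + 26) = 484935 - 34474/3 = 1420331/3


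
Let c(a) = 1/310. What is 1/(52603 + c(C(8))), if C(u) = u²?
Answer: 310/16306931 ≈ 1.9010e-5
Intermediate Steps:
c(a) = 1/310
1/(52603 + c(C(8))) = 1/(52603 + 1/310) = 1/(16306931/310) = 310/16306931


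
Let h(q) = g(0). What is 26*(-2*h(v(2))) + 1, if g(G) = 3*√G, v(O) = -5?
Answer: 1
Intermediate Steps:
h(q) = 0 (h(q) = 3*√0 = 3*0 = 0)
26*(-2*h(v(2))) + 1 = 26*(-2*0) + 1 = 26*0 + 1 = 0 + 1 = 1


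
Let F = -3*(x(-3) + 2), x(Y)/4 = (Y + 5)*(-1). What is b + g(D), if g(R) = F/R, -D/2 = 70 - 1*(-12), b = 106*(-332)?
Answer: -2885753/82 ≈ -35192.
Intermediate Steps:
x(Y) = -20 - 4*Y (x(Y) = 4*((Y + 5)*(-1)) = 4*((5 + Y)*(-1)) = 4*(-5 - Y) = -20 - 4*Y)
b = -35192
D = -164 (D = -2*(70 - 1*(-12)) = -2*(70 + 12) = -2*82 = -164)
F = 18 (F = -3*((-20 - 4*(-3)) + 2) = -3*((-20 + 12) + 2) = -3*(-8 + 2) = -3*(-6) = 18)
g(R) = 18/R
b + g(D) = -35192 + 18/(-164) = -35192 + 18*(-1/164) = -35192 - 9/82 = -2885753/82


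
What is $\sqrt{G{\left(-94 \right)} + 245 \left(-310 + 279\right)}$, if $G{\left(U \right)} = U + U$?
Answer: $i \sqrt{7783} \approx 88.221 i$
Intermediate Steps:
$G{\left(U \right)} = 2 U$
$\sqrt{G{\left(-94 \right)} + 245 \left(-310 + 279\right)} = \sqrt{2 \left(-94\right) + 245 \left(-310 + 279\right)} = \sqrt{-188 + 245 \left(-31\right)} = \sqrt{-188 - 7595} = \sqrt{-7783} = i \sqrt{7783}$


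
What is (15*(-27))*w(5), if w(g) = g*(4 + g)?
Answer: -18225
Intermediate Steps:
(15*(-27))*w(5) = (15*(-27))*(5*(4 + 5)) = -2025*9 = -405*45 = -18225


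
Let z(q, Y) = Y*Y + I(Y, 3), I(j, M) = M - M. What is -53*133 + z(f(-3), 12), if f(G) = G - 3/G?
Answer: -6905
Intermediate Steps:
I(j, M) = 0
z(q, Y) = Y² (z(q, Y) = Y*Y + 0 = Y² + 0 = Y²)
-53*133 + z(f(-3), 12) = -53*133 + 12² = -7049 + 144 = -6905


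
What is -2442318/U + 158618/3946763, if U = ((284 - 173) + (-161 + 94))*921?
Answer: -1605470413467/26656437302 ≈ -60.228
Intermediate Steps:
U = 40524 (U = (111 - 67)*921 = 44*921 = 40524)
-2442318/U + 158618/3946763 = -2442318/40524 + 158618/3946763 = -2442318*1/40524 + 158618*(1/3946763) = -407053/6754 + 158618/3946763 = -1605470413467/26656437302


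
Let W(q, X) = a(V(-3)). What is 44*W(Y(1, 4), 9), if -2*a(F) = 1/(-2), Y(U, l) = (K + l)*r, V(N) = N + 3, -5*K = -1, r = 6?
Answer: 11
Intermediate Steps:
K = ⅕ (K = -⅕*(-1) = ⅕ ≈ 0.20000)
V(N) = 3 + N
Y(U, l) = 6/5 + 6*l (Y(U, l) = (⅕ + l)*6 = 6/5 + 6*l)
a(F) = ¼ (a(F) = -½/(-2) = -½*(-½) = ¼)
W(q, X) = ¼
44*W(Y(1, 4), 9) = 44*(¼) = 11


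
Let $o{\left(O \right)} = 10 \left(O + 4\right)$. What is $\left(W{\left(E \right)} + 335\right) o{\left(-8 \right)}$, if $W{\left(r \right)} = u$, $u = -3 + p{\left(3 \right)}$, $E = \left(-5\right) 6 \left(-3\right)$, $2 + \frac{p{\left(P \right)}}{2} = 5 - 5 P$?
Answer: $-12320$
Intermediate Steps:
$o{\left(O \right)} = 40 + 10 O$ ($o{\left(O \right)} = 10 \left(4 + O\right) = 40 + 10 O$)
$p{\left(P \right)} = 6 - 10 P$ ($p{\left(P \right)} = -4 + 2 \left(5 - 5 P\right) = -4 - \left(-10 + 10 P\right) = 6 - 10 P$)
$E = 90$ ($E = \left(-30\right) \left(-3\right) = 90$)
$u = -27$ ($u = -3 + \left(6 - 30\right) = -3 - 24 = -27$)
$W{\left(r \right)} = -27$
$\left(W{\left(E \right)} + 335\right) o{\left(-8 \right)} = \left(-27 + 335\right) \left(40 + 10 \left(-8\right)\right) = 308 \left(40 - 80\right) = 308 \left(-40\right) = -12320$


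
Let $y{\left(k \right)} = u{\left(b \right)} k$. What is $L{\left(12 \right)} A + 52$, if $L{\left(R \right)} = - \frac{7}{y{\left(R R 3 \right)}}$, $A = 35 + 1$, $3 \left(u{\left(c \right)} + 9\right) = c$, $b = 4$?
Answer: $\frac{4791}{92} \approx 52.076$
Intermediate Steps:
$u{\left(c \right)} = -9 + \frac{c}{3}$
$y{\left(k \right)} = - \frac{23 k}{3}$ ($y{\left(k \right)} = \left(-9 + \frac{1}{3} \cdot 4\right) k = \left(-9 + \frac{4}{3}\right) k = - \frac{23 k}{3}$)
$A = 36$
$L{\left(R \right)} = \frac{7}{23 R^{2}}$ ($L{\left(R \right)} = - \frac{7}{\left(- \frac{23}{3}\right) R R 3} = - \frac{7}{\left(- \frac{23}{3}\right) R^{2} \cdot 3} = - \frac{7}{\left(- \frac{23}{3}\right) 3 R^{2}} = - \frac{7}{\left(-23\right) R^{2}} = - 7 \left(- \frac{1}{23 R^{2}}\right) = \frac{7}{23 R^{2}}$)
$L{\left(12 \right)} A + 52 = \frac{7}{23 \cdot 144} \cdot 36 + 52 = \frac{7}{23} \cdot \frac{1}{144} \cdot 36 + 52 = \frac{7}{3312} \cdot 36 + 52 = \frac{7}{92} + 52 = \frac{4791}{92}$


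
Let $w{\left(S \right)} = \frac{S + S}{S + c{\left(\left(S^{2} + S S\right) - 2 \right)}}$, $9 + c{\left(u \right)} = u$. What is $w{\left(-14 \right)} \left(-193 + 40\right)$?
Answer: $\frac{4284}{367} \approx 11.673$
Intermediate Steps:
$c{\left(u \right)} = -9 + u$
$w{\left(S \right)} = \frac{2 S}{-11 + S + 2 S^{2}}$ ($w{\left(S \right)} = \frac{S + S}{S - \left(11 - S^{2} - S S\right)} = \frac{2 S}{S + \left(-9 + \left(\left(S^{2} + S^{2}\right) - 2\right)\right)} = \frac{2 S}{S + \left(-9 + \left(2 S^{2} - 2\right)\right)} = \frac{2 S}{S + \left(-9 + \left(-2 + 2 S^{2}\right)\right)} = \frac{2 S}{S + \left(-11 + 2 S^{2}\right)} = \frac{2 S}{-11 + S + 2 S^{2}}$)
$w{\left(-14 \right)} \left(-193 + 40\right) = 2 \left(-14\right) \frac{1}{-11 - 14 + 2 \left(-14\right)^{2}} \left(-193 + 40\right) = 2 \left(-14\right) \frac{1}{-11 - 14 + 2 \cdot 196} \left(-153\right) = 2 \left(-14\right) \frac{1}{-11 - 14 + 392} \left(-153\right) = 2 \left(-14\right) \frac{1}{367} \left(-153\right) = \left(- \frac{28}{367}\right) \left(-153\right) = \frac{4284}{367}$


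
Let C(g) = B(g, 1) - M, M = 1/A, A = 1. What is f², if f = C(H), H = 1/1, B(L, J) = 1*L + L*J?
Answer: 1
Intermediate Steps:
B(L, J) = L + J*L
H = 1
M = 1 (M = 1/1 = 1)
C(g) = -1 + 2*g (C(g) = g*(1 + 1) - 1*1 = g*2 - 1 = 2*g - 1 = -1 + 2*g)
f = 1 (f = -1 + 2*1 = -1 + 2 = 1)
f² = 1² = 1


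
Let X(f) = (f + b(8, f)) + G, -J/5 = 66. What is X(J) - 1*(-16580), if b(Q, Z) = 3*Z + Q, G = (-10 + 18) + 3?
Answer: 15279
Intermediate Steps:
G = 11 (G = 8 + 3 = 11)
J = -330 (J = -5*66 = -330)
b(Q, Z) = Q + 3*Z
X(f) = 19 + 4*f (X(f) = (f + (8 + 3*f)) + 11 = (8 + 4*f) + 11 = 19 + 4*f)
X(J) - 1*(-16580) = (19 + 4*(-330)) - 1*(-16580) = (19 - 1320) + 16580 = -1301 + 16580 = 15279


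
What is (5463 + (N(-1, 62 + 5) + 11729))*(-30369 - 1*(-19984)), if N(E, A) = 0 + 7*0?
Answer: -178538920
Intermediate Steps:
N(E, A) = 0 (N(E, A) = 0 + 0 = 0)
(5463 + (N(-1, 62 + 5) + 11729))*(-30369 - 1*(-19984)) = (5463 + (0 + 11729))*(-30369 - 1*(-19984)) = (5463 + 11729)*(-30369 + 19984) = 17192*(-10385) = -178538920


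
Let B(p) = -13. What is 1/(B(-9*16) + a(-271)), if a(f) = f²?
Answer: 1/73428 ≈ 1.3619e-5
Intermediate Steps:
1/(B(-9*16) + a(-271)) = 1/(-13 + (-271)²) = 1/(-13 + 73441) = 1/73428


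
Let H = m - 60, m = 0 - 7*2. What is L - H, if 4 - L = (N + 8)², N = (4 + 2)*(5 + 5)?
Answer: -4546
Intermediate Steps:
m = -14 (m = 0 - 14 = -14)
N = 60 (N = 6*10 = 60)
L = -4620 (L = 4 - (60 + 8)² = 4 - 1*68² = 4 - 1*4624 = 4 - 4624 = -4620)
H = -74 (H = -14 - 60 = -74)
L - H = -4620 - 1*(-74) = -4620 + 74 = -4546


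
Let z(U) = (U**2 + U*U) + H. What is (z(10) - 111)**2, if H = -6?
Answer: 6889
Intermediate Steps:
z(U) = -6 + 2*U**2 (z(U) = (U**2 + U*U) - 6 = (U**2 + U**2) - 6 = 2*U**2 - 6 = -6 + 2*U**2)
(z(10) - 111)**2 = ((-6 + 2*10**2) - 111)**2 = ((-6 + 2*100) - 111)**2 = ((-6 + 200) - 111)**2 = (194 - 111)**2 = 83**2 = 6889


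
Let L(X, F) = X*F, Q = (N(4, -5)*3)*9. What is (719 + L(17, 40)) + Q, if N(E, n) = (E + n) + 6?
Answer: 1534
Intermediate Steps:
N(E, n) = 6 + E + n
Q = 135 (Q = ((6 + 4 - 5)*3)*9 = (5*3)*9 = 15*9 = 135)
L(X, F) = F*X
(719 + L(17, 40)) + Q = (719 + 40*17) + 135 = (719 + 680) + 135 = 1399 + 135 = 1534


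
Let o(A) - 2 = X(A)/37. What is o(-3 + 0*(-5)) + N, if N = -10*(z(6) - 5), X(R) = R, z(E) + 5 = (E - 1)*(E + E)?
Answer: -18429/37 ≈ -498.08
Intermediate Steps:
z(E) = -5 + 2*E*(-1 + E) (z(E) = -5 + (E - 1)*(E + E) = -5 + (-1 + E)*(2*E) = -5 + 2*E*(-1 + E))
N = -500 (N = -10*((-5 - 2*6 + 2*6²) - 5) = -10*((-5 - 12 + 2*36) - 5) = -10*((-5 - 12 + 72) - 5) = -10*(55 - 5) = -10*50 = -500)
o(A) = 2 + A/37
o(-3 + 0*(-5)) + N = (2 + (-3 + 0*(-5))/37) - 500 = (2 + (-3 + 0)/37) - 500 = (2 + (1/37)*(-3)) - 500 = (2 - 3/37) - 500 = 71/37 - 500 = -18429/37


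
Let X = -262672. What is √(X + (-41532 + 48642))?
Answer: I*√255562 ≈ 505.53*I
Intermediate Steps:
√(X + (-41532 + 48642)) = √(-262672 + (-41532 + 48642)) = √(-262672 + 7110) = √(-255562) = I*√255562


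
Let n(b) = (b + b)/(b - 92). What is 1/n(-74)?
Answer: 83/74 ≈ 1.1216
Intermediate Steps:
n(b) = 2*b/(-92 + b) (n(b) = (2*b)/(-92 + b) = 2*b/(-92 + b))
1/n(-74) = 1/(2*(-74)/(-92 - 74)) = 1/(2*(-74)/(-166)) = 1/(2*(-74)*(-1/166)) = 1/(74/83) = 83/74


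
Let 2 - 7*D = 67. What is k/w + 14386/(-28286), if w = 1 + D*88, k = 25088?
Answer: -2524830697/80798959 ≈ -31.248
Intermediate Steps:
D = -65/7 (D = 2/7 - 1/7*67 = 2/7 - 67/7 = -65/7 ≈ -9.2857)
w = -5713/7 (w = 1 - 65/7*88 = 1 - 5720/7 = -5713/7 ≈ -816.14)
k/w + 14386/(-28286) = 25088/(-5713/7) + 14386/(-28286) = 25088*(-7/5713) + 14386*(-1/28286) = -175616/5713 - 7193/14143 = -2524830697/80798959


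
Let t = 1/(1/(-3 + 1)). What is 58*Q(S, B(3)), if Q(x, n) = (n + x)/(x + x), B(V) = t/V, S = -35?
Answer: 3103/105 ≈ 29.552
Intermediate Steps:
t = -2 (t = 1/(1/(-2)) = 1/(-½) = -2)
B(V) = -2/V
Q(x, n) = (n + x)/(2*x) (Q(x, n) = (n + x)/((2*x)) = (n + x)*(1/(2*x)) = (n + x)/(2*x))
58*Q(S, B(3)) = 58*((½)*(-2/3 - 35)/(-35)) = 58*((½)*(-1/35)*(-2*⅓ - 35)) = 58*((½)*(-1/35)*(-⅔ - 35)) = 58*((½)*(-1/35)*(-107/3)) = 58*(107/210) = 3103/105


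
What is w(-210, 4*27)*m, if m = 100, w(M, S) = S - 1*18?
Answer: 9000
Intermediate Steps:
w(M, S) = -18 + S (w(M, S) = S - 18 = -18 + S)
w(-210, 4*27)*m = (-18 + 4*27)*100 = (-18 + 108)*100 = 90*100 = 9000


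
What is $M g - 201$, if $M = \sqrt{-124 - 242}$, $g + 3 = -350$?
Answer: $-201 - 353 i \sqrt{366} \approx -201.0 - 6753.3 i$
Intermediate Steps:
$g = -353$ ($g = -3 - 350 = -353$)
$M = i \sqrt{366}$ ($M = \sqrt{-366} = i \sqrt{366} \approx 19.131 i$)
$M g - 201 = i \sqrt{366} \left(-353\right) - 201 = - 353 i \sqrt{366} - 201 = -201 - 353 i \sqrt{366}$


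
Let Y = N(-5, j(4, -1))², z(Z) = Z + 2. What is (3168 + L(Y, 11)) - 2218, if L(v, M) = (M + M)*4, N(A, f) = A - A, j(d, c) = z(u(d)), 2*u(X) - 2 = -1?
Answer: 1038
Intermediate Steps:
u(X) = ½ (u(X) = 1 + (½)*(-1) = 1 - ½ = ½)
z(Z) = 2 + Z
j(d, c) = 5/2 (j(d, c) = 2 + ½ = 5/2)
N(A, f) = 0
Y = 0 (Y = 0² = 0)
L(v, M) = 8*M (L(v, M) = (2*M)*4 = 8*M)
(3168 + L(Y, 11)) - 2218 = (3168 + 8*11) - 2218 = (3168 + 88) - 2218 = 3256 - 2218 = 1038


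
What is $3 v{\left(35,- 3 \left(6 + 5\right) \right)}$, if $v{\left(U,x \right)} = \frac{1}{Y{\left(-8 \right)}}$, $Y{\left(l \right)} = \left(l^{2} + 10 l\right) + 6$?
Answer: $- \frac{3}{10} \approx -0.3$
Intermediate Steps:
$Y{\left(l \right)} = 6 + l^{2} + 10 l$
$v{\left(U,x \right)} = - \frac{1}{10}$ ($v{\left(U,x \right)} = \frac{1}{6 + \left(-8\right)^{2} + 10 \left(-8\right)} = \frac{1}{6 + 64 - 80} = \frac{1}{-10} = - \frac{1}{10}$)
$3 v{\left(35,- 3 \left(6 + 5\right) \right)} = 3 \left(- \frac{1}{10}\right) = - \frac{3}{10}$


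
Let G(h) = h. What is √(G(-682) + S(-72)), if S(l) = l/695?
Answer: I*√329473090/695 ≈ 26.117*I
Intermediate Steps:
S(l) = l/695 (S(l) = l*(1/695) = l/695)
√(G(-682) + S(-72)) = √(-682 + (1/695)*(-72)) = √(-682 - 72/695) = √(-474062/695) = I*√329473090/695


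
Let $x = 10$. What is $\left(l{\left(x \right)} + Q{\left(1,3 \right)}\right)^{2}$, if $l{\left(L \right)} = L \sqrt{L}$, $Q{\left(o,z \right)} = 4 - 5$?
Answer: $1001 - 20 \sqrt{10} \approx 937.75$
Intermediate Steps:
$Q{\left(o,z \right)} = -1$ ($Q{\left(o,z \right)} = 4 - 5 = -1$)
$l{\left(L \right)} = L^{\frac{3}{2}}$
$\left(l{\left(x \right)} + Q{\left(1,3 \right)}\right)^{2} = \left(10^{\frac{3}{2}} - 1\right)^{2} = \left(10 \sqrt{10} - 1\right)^{2} = \left(-1 + 10 \sqrt{10}\right)^{2}$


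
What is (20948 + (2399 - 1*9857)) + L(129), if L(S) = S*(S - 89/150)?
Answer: 1502723/50 ≈ 30054.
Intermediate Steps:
L(S) = S*(-89/150 + S) (L(S) = S*(S - 89*1/150) = S*(S - 89/150) = S*(-89/150 + S))
(20948 + (2399 - 1*9857)) + L(129) = (20948 + (2399 - 1*9857)) + (1/150)*129*(-89 + 150*129) = (20948 + (2399 - 9857)) + (1/150)*129*(-89 + 19350) = (20948 - 7458) + (1/150)*129*19261 = 13490 + 828223/50 = 1502723/50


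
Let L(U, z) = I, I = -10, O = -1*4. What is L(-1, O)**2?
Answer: 100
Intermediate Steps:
O = -4
L(U, z) = -10
L(-1, O)**2 = (-10)**2 = 100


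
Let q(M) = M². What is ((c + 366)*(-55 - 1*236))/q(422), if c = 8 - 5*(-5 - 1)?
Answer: -29391/44521 ≈ -0.66016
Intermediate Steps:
c = 38 (c = 8 - 5*(-6) = 8 + 30 = 38)
((c + 366)*(-55 - 1*236))/q(422) = ((38 + 366)*(-55 - 1*236))/(422²) = (404*(-55 - 236))/178084 = (404*(-291))*(1/178084) = -117564*1/178084 = -29391/44521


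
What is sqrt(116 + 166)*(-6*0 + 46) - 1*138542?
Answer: -138542 + 46*sqrt(282) ≈ -1.3777e+5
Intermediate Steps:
sqrt(116 + 166)*(-6*0 + 46) - 1*138542 = sqrt(282)*(0 + 46) - 138542 = sqrt(282)*46 - 138542 = 46*sqrt(282) - 138542 = -138542 + 46*sqrt(282)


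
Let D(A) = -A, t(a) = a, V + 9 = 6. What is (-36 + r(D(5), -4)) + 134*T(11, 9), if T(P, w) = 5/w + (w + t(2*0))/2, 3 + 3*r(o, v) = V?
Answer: 5755/9 ≈ 639.44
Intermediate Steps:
V = -3 (V = -9 + 6 = -3)
r(o, v) = -2 (r(o, v) = -1 + (⅓)*(-3) = -1 - 1 = -2)
T(P, w) = w/2 + 5/w (T(P, w) = 5/w + (w + 2*0)/2 = 5/w + (w + 0)*(½) = 5/w + w*(½) = 5/w + w/2 = w/2 + 5/w)
(-36 + r(D(5), -4)) + 134*T(11, 9) = (-36 - 2) + 134*((½)*9 + 5/9) = -38 + 134*(9/2 + 5*(⅑)) = -38 + 134*(9/2 + 5/9) = -38 + 134*(91/18) = -38 + 6097/9 = 5755/9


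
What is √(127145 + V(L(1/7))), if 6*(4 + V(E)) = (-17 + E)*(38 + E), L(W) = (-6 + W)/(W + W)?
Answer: 3*√225834/4 ≈ 356.42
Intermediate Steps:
L(W) = (-6 + W)/(2*W) (L(W) = (-6 + W)/((2*W)) = (-6 + W)*(1/(2*W)) = (-6 + W)/(2*W))
V(E) = -4 + (-17 + E)*(38 + E)/6 (V(E) = -4 + ((-17 + E)*(38 + E))/6 = -4 + (-17 + E)*(38 + E)/6)
√(127145 + V(L(1/7))) = √(127145 + (-335/3 + ((-6 + 1/7)/(2*(1/7)))²/6 + 7*((-6 + 1/7)/(2*(1/7)))/2)) = √(127145 + (-335/3 + ((-6 + ⅐)/(2*(⅐)))²/6 + 7*((-6 + ⅐)/(2*(⅐)))/2)) = √(127145 + (-335/3 + ((½)*7*(-41/7))²/6 + 7*((½)*7*(-41/7))/2)) = √(127145 + (-335/3 + (-41/2)²/6 + (7/2)*(-41/2))) = √(127145 + (-335/3 + (⅙)*(1681/4) - 287/4)) = √(127145 + (-335/3 + 1681/24 - 287/4)) = √(127145 - 907/8) = √(1016253/8) = 3*√225834/4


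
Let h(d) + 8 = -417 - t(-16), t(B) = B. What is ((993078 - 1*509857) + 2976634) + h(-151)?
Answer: 3459446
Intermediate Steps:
h(d) = -409 (h(d) = -8 + (-417 - 1*(-16)) = -8 + (-417 + 16) = -8 - 401 = -409)
((993078 - 1*509857) + 2976634) + h(-151) = ((993078 - 1*509857) + 2976634) - 409 = ((993078 - 509857) + 2976634) - 409 = (483221 + 2976634) - 409 = 3459855 - 409 = 3459446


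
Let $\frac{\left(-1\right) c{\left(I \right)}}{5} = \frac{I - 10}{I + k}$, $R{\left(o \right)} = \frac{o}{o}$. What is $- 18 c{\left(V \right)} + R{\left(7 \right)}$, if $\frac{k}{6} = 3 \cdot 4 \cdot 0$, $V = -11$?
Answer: $\frac{1901}{11} \approx 172.82$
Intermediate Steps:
$k = 0$ ($k = 6 \cdot 3 \cdot 4 \cdot 0 = 6 \cdot 12 \cdot 0 = 6 \cdot 0 = 0$)
$R{\left(o \right)} = 1$
$c{\left(I \right)} = - \frac{5 \left(-10 + I\right)}{I}$ ($c{\left(I \right)} = - 5 \frac{I - 10}{I + 0} = - 5 \frac{-10 + I}{I} = - \frac{5 \left(-10 + I\right)}{I}$)
$- 18 c{\left(V \right)} + R{\left(7 \right)} = - 18 \left(-5 + \frac{50}{-11}\right) + 1 = - 18 \left(-5 + 50 \left(- \frac{1}{11}\right)\right) + 1 = - 18 \left(-5 - \frac{50}{11}\right) + 1 = \left(-18\right) \left(- \frac{105}{11}\right) + 1 = \frac{1890}{11} + 1 = \frac{1901}{11}$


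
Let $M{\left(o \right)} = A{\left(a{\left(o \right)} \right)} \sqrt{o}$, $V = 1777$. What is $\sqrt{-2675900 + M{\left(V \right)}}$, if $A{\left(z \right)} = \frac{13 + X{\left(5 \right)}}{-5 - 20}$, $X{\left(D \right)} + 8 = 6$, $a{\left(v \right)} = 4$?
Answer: $\frac{\sqrt{-66897500 - 11 \sqrt{1777}}}{5} \approx 1635.8 i$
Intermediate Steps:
$X{\left(D \right)} = -2$ ($X{\left(D \right)} = -8 + 6 = -2$)
$A{\left(z \right)} = - \frac{11}{25}$ ($A{\left(z \right)} = \frac{13 - 2}{-5 - 20} = \frac{11}{-25} = 11 \left(- \frac{1}{25}\right) = - \frac{11}{25}$)
$M{\left(o \right)} = - \frac{11 \sqrt{o}}{25}$
$\sqrt{-2675900 + M{\left(V \right)}} = \sqrt{-2675900 - \frac{11 \sqrt{1777}}{25}}$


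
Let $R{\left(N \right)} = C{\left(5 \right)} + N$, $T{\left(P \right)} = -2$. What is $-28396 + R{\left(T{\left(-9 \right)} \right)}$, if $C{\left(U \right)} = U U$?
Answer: $-28373$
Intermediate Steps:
$C{\left(U \right)} = U^{2}$
$R{\left(N \right)} = 25 + N$ ($R{\left(N \right)} = 5^{2} + N = 25 + N$)
$-28396 + R{\left(T{\left(-9 \right)} \right)} = -28396 + \left(25 - 2\right) = -28396 + 23 = -28373$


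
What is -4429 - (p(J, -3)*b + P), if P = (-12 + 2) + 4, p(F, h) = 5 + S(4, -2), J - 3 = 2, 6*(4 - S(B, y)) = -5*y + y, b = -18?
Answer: -4285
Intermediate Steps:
S(B, y) = 4 + 2*y/3 (S(B, y) = 4 - (-5*y + y)/6 = 4 - (-2)*y/3 = 4 + 2*y/3)
J = 5 (J = 3 + 2 = 5)
p(F, h) = 23/3 (p(F, h) = 5 + (4 + (⅔)*(-2)) = 5 + (4 - 4/3) = 5 + 8/3 = 23/3)
P = -6 (P = -10 + 4 = -6)
-4429 - (p(J, -3)*b + P) = -4429 - ((23/3)*(-18) - 6) = -4429 - (-138 - 6) = -4429 - 1*(-144) = -4429 + 144 = -4285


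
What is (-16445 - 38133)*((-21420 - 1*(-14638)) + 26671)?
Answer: -1085501842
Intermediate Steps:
(-16445 - 38133)*((-21420 - 1*(-14638)) + 26671) = -54578*((-21420 + 14638) + 26671) = -54578*(-6782 + 26671) = -54578*19889 = -1085501842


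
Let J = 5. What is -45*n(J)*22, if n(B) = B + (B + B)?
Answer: -14850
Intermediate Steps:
n(B) = 3*B (n(B) = B + 2*B = 3*B)
-45*n(J)*22 = -135*5*22 = -45*15*22 = -675*22 = -14850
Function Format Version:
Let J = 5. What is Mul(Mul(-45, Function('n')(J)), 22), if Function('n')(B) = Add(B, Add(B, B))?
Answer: -14850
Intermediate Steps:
Function('n')(B) = Mul(3, B) (Function('n')(B) = Add(B, Mul(2, B)) = Mul(3, B))
Mul(Mul(-45, Function('n')(J)), 22) = Mul(Mul(-45, Mul(3, 5)), 22) = Mul(Mul(-45, 15), 22) = Mul(-675, 22) = -14850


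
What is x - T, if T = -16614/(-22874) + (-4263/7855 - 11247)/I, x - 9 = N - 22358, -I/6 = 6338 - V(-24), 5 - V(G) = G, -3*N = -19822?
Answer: -8922730684367786/566785639215 ≈ -15743.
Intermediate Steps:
N = 19822/3 (N = -⅓*(-19822) = 19822/3 ≈ 6607.3)
V(G) = 5 - G
I = -37854 (I = -6*(6338 - (5 - 1*(-24))) = -6*(6338 - (5 + 24)) = -6*(6338 - 1*29) = -6*(6338 - 29) = -6*6309 = -37854)
x = -47225/3 (x = 9 + (19822/3 - 22358) = 9 - 47252/3 = -47225/3 ≈ -15742.)
T = 580080391661/566785639215 (T = -16614/(-22874) + (-4263/7855 - 11247)/(-37854) = -16614*(-1/22874) + (-4263*1/7855 - 11247)*(-1/37854) = 8307/11437 + (-4263/7855 - 11247)*(-1/37854) = 8307/11437 - 88349448/7855*(-1/37854) = 8307/11437 + 14724908/49557195 = 580080391661/566785639215 ≈ 1.0235)
x - T = -47225/3 - 1*580080391661/566785639215 = -47225/3 - 580080391661/566785639215 = -8922730684367786/566785639215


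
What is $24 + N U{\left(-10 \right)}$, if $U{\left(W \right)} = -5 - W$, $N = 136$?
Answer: $704$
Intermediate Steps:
$24 + N U{\left(-10 \right)} = 24 + 136 \left(-5 - -10\right) = 24 + 136 \left(-5 + 10\right) = 24 + 136 \cdot 5 = 24 + 680 = 704$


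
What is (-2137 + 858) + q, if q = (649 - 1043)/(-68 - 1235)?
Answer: -1666143/1303 ≈ -1278.7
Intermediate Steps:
q = 394/1303 (q = -394/(-1303) = -394*(-1/1303) = 394/1303 ≈ 0.30238)
(-2137 + 858) + q = (-2137 + 858) + 394/1303 = -1279 + 394/1303 = -1666143/1303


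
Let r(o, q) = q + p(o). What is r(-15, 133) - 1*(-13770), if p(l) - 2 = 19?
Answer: 13924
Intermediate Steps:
p(l) = 21 (p(l) = 2 + 19 = 21)
r(o, q) = 21 + q (r(o, q) = q + 21 = 21 + q)
r(-15, 133) - 1*(-13770) = (21 + 133) - 1*(-13770) = 154 + 13770 = 13924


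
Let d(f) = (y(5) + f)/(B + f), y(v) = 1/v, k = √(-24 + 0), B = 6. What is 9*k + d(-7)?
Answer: 34/5 + 18*I*√6 ≈ 6.8 + 44.091*I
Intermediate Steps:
k = 2*I*√6 (k = √(-24) = 2*I*√6 ≈ 4.899*I)
d(f) = (⅕ + f)/(6 + f) (d(f) = (1/5 + f)/(6 + f) = (⅕ + f)/(6 + f))
9*k + d(-7) = 9*(2*I*√6) + (⅕ - 7)/(6 - 7) = 18*I*√6 - 34/5/(-1) = 18*I*√6 - 1*(-34/5) = 18*I*√6 + 34/5 = 34/5 + 18*I*√6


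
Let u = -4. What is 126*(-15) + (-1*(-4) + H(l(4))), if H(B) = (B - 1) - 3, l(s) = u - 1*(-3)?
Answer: -1891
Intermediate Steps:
l(s) = -1 (l(s) = -4 - 1*(-3) = -4 + 3 = -1)
H(B) = -4 + B (H(B) = (-1 + B) - 3 = -4 + B)
126*(-15) + (-1*(-4) + H(l(4))) = 126*(-15) + (-1*(-4) + (-4 - 1)) = -1890 + (4 - 5) = -1890 - 1 = -1891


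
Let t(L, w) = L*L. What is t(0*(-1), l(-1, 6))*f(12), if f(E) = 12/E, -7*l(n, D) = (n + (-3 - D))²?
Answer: 0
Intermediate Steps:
l(n, D) = -(-3 + n - D)²/7 (l(n, D) = -(n + (-3 - D))²/7 = -(-3 + n - D)²/7)
t(L, w) = L²
t(0*(-1), l(-1, 6))*f(12) = (0*(-1))²*(12/12) = 0²*(12*(1/12)) = 0*1 = 0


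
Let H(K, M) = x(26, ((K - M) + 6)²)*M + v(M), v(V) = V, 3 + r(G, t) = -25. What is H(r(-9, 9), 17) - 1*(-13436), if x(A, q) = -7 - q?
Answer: -12523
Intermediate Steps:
r(G, t) = -28 (r(G, t) = -3 - 25 = -28)
H(K, M) = M + M*(-7 - (6 + K - M)²) (H(K, M) = (-7 - ((K - M) + 6)²)*M + M = (-7 - (6 + K - M)²)*M + M = M*(-7 - (6 + K - M)²) + M = M + M*(-7 - (6 + K - M)²))
H(r(-9, 9), 17) - 1*(-13436) = 17*(-6 - (6 - 28 - 1*17)²) - 1*(-13436) = 17*(-6 - (6 - 28 - 17)²) + 13436 = 17*(-6 - 1*(-39)²) + 13436 = 17*(-6 - 1*1521) + 13436 = 17*(-6 - 1521) + 13436 = 17*(-1527) + 13436 = -25959 + 13436 = -12523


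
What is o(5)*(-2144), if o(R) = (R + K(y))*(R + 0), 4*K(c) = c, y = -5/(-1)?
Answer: -67000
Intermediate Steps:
y = 5 (y = -5*(-1) = 5)
K(c) = c/4
o(R) = R*(5/4 + R) (o(R) = (R + (1/4)*5)*(R + 0) = (R + 5/4)*R = (5/4 + R)*R = R*(5/4 + R))
o(5)*(-2144) = ((1/4)*5*(5 + 4*5))*(-2144) = ((1/4)*5*(5 + 20))*(-2144) = ((1/4)*5*25)*(-2144) = (125/4)*(-2144) = -67000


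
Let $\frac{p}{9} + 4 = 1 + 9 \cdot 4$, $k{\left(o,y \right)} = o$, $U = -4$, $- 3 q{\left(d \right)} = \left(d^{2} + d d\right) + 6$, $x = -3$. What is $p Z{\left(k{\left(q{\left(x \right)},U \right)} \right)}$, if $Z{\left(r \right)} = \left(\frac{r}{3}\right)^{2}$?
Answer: $2112$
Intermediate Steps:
$q{\left(d \right)} = -2 - \frac{2 d^{2}}{3}$ ($q{\left(d \right)} = - \frac{\left(d^{2} + d d\right) + 6}{3} = - \frac{\left(d^{2} + d^{2}\right) + 6}{3} = - \frac{2 d^{2} + 6}{3} = - \frac{6 + 2 d^{2}}{3} = -2 - \frac{2 d^{2}}{3}$)
$Z{\left(r \right)} = \frac{r^{2}}{9}$ ($Z{\left(r \right)} = \left(r \frac{1}{3}\right)^{2} = \left(\frac{r}{3}\right)^{2} = \frac{r^{2}}{9}$)
$p = 297$ ($p = -36 + 9 \left(1 + 9 \cdot 4\right) = -36 + 9 \left(1 + 36\right) = -36 + 9 \cdot 37 = -36 + 333 = 297$)
$p Z{\left(k{\left(q{\left(x \right)},U \right)} \right)} = 297 \frac{\left(-2 - \frac{2 \left(-3\right)^{2}}{3}\right)^{2}}{9} = 297 \frac{\left(-2 - 6\right)^{2}}{9} = 297 \frac{\left(-8\right)^{2}}{9} = 297 \cdot \frac{1}{9} \cdot 64 = 297 \cdot \frac{64}{9} = 2112$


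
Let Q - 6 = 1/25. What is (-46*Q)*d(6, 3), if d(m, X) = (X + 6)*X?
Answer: -187542/25 ≈ -7501.7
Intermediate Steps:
d(m, X) = X*(6 + X) (d(m, X) = (6 + X)*X = X*(6 + X))
Q = 151/25 (Q = 6 + 1/25 = 151/25 ≈ 6.0400)
(-46*Q)*d(6, 3) = (-46*151/25)*(3*(6 + 3)) = -20838*9/25 = -6946/25*27 = -187542/25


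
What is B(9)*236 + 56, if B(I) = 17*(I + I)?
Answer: 72272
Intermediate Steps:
B(I) = 34*I (B(I) = 17*(2*I) = 34*I)
B(9)*236 + 56 = (34*9)*236 + 56 = 306*236 + 56 = 72216 + 56 = 72272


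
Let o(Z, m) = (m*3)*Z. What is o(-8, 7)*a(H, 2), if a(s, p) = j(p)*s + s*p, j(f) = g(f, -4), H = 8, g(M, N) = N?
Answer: 2688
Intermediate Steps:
j(f) = -4
o(Z, m) = 3*Z*m (o(Z, m) = (3*m)*Z = 3*Z*m)
a(s, p) = -4*s + p*s (a(s, p) = -4*s + s*p = -4*s + p*s)
o(-8, 7)*a(H, 2) = (3*(-8)*7)*(8*(-4 + 2)) = -1344*(-2) = -168*(-16) = 2688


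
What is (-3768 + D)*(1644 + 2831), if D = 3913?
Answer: 648875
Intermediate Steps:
(-3768 + D)*(1644 + 2831) = (-3768 + 3913)*(1644 + 2831) = 145*4475 = 648875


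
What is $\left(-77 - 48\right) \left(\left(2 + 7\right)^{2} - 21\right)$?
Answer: $-7500$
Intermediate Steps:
$\left(-77 - 48\right) \left(\left(2 + 7\right)^{2} - 21\right) = - 125 \left(9^{2} - 21\right) = - 125 \left(81 - 21\right) = \left(-125\right) 60 = -7500$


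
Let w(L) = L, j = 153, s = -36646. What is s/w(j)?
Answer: -36646/153 ≈ -239.52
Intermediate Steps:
s/w(j) = -36646/153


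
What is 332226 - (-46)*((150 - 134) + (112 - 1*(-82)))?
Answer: 341886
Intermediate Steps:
332226 - (-46)*((150 - 134) + (112 - 1*(-82))) = 332226 - (-46)*(16 + (112 + 82)) = 332226 - (-46)*(16 + 194) = 332226 - (-46)*210 = 332226 - 1*(-9660) = 332226 + 9660 = 341886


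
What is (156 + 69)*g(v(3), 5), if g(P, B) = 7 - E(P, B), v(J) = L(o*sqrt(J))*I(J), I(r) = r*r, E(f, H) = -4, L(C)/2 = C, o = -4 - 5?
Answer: 2475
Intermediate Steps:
o = -9
L(C) = 2*C
I(r) = r**2
v(J) = -18*J**(5/2) (v(J) = (2*(-9*sqrt(J)))*J**2 = (-18*sqrt(J))*J**2 = -18*J**(5/2))
g(P, B) = 11 (g(P, B) = 7 - 1*(-4) = 7 + 4 = 11)
(156 + 69)*g(v(3), 5) = (156 + 69)*11 = 225*11 = 2475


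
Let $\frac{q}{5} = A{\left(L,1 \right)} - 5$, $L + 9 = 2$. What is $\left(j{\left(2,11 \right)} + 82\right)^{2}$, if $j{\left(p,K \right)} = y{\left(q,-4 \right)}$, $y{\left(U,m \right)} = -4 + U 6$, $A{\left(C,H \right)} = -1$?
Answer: $10404$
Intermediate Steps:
$L = -7$ ($L = -9 + 2 = -7$)
$q = -30$ ($q = 5 \left(-1 - 5\right) = 5 \left(-6\right) = -30$)
$y{\left(U,m \right)} = -4 + 6 U$
$j{\left(p,K \right)} = -184$ ($j{\left(p,K \right)} = -4 + 6 \left(-30\right) = -4 - 180 = -184$)
$\left(j{\left(2,11 \right)} + 82\right)^{2} = \left(-184 + 82\right)^{2} = \left(-102\right)^{2} = 10404$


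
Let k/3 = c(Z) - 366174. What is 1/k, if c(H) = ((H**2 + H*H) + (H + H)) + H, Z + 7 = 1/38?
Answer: -361/396483762 ≈ -9.1050e-7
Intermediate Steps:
Z = -265/38 (Z = -7 + 1/38 = -265/38 ≈ -6.9737)
c(H) = 2*H**2 + 3*H (c(H) = ((H**2 + H**2) + 2*H) + H = (2*H**2 + 2*H) + H = (2*H + 2*H**2) + H = 2*H**2 + 3*H)
k = -396483762/361 (k = 3*(-265*(3 + 2*(-265/38))/38 - 366174) = 3*(-265*(3 - 265/19)/38 - 366174) = 3*(-265/38*(-208/19) - 366174) = 3*(27560/361 - 366174) = 3*(-132161254/361) = -396483762/361 ≈ -1.0983e+6)
1/k = 1/(-396483762/361) = -361/396483762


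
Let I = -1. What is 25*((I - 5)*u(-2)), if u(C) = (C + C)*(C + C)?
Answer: -2400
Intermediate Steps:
u(C) = 4*C² (u(C) = (2*C)*(2*C) = 4*C²)
25*((I - 5)*u(-2)) = 25*((-1 - 5)*(4*(-2)²)) = 25*(-24*4) = 25*(-6*16) = 25*(-96) = -2400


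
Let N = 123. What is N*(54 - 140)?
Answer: -10578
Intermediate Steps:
N*(54 - 140) = 123*(54 - 140) = 123*(-86) = -10578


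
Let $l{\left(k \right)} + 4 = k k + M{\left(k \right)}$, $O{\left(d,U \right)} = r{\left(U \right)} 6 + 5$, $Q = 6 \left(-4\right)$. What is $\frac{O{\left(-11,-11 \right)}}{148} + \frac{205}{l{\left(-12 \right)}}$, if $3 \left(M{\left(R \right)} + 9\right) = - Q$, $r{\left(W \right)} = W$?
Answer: $\frac{21861}{20572} \approx 1.0627$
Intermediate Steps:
$Q = -24$
$M{\left(R \right)} = -1$ ($M{\left(R \right)} = -9 + \frac{\left(-1\right) \left(-24\right)}{3} = -9 + \frac{1}{3} \cdot 24 = -9 + 8 = -1$)
$O{\left(d,U \right)} = 5 + 6 U$ ($O{\left(d,U \right)} = U 6 + 5 = 6 U + 5 = 5 + 6 U$)
$l{\left(k \right)} = -5 + k^{2}$ ($l{\left(k \right)} = -4 + \left(k k - 1\right) = -4 + \left(k^{2} - 1\right) = -4 + \left(-1 + k^{2}\right) = -5 + k^{2}$)
$\frac{O{\left(-11,-11 \right)}}{148} + \frac{205}{l{\left(-12 \right)}} = \frac{5 + 6 \left(-11\right)}{148} + \frac{205}{-5 + \left(-12\right)^{2}} = \left(5 - 66\right) \frac{1}{148} + \frac{205}{-5 + 144} = \left(-61\right) \frac{1}{148} + \frac{205}{139} = - \frac{61}{148} + 205 \cdot \frac{1}{139} = - \frac{61}{148} + \frac{205}{139} = \frac{21861}{20572}$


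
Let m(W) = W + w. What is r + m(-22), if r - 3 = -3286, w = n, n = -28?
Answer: -3333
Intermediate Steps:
w = -28
r = -3283 (r = 3 - 3286 = -3283)
m(W) = -28 + W (m(W) = W - 28 = -28 + W)
r + m(-22) = -3283 + (-28 - 22) = -3283 - 50 = -3333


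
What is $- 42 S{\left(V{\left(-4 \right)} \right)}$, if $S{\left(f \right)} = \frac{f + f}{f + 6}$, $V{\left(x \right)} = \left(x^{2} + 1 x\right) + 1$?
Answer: $- \frac{1092}{19} \approx -57.474$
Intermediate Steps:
$V{\left(x \right)} = 1 + x + x^{2}$ ($V{\left(x \right)} = \left(x^{2} + x\right) + 1 = \left(x + x^{2}\right) + 1 = 1 + x + x^{2}$)
$S{\left(f \right)} = \frac{2 f}{6 + f}$
$- 42 S{\left(V{\left(-4 \right)} \right)} = - 42 \frac{2 \left(1 - 4 + \left(-4\right)^{2}\right)}{6 + \left(1 - 4 + \left(-4\right)^{2}\right)} = - 42 \frac{2 \left(1 - 4 + 16\right)}{6 + \left(1 - 4 + 16\right)} = - 42 \cdot 2 \cdot 13 \frac{1}{6 + 13} = - 42 \cdot 2 \cdot 13 \cdot \frac{1}{19} = \left(-42\right) \frac{26}{19} = - \frac{1092}{19}$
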